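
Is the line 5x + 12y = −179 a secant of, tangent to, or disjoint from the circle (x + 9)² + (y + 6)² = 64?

secant

d² = (5·(−9) + 12·(−6) − (−179))²/169 = 3844/169; r² = 64.
Since d² < r², the line cuts the circle twice.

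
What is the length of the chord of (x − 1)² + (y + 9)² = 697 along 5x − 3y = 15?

Express y = (−15 + 5x)/3 and substitute into the circle:
34x² + 102x − 6120 = 0  ⟹  x² + 3x − 180 = 0
x = 12 or x = −15, giving (12, 15) and (−15, −30).
Chord length = distance between (12, 15) and (−15, −30) = √2754 = 9√34.

9√34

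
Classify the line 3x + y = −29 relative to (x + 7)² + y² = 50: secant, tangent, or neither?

Substituting the line into the circle gives 10x² + 188x + 840 = 0.
Δ = 35344 − 33600 = 1744.
Two real roots: the line is a secant.

secant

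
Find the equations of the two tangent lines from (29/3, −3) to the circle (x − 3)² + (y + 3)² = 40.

Let a tangent through (29/3, −3) have slope m. Its distance from (3, −3) must equal 2√10:
[m·(−20/3) − (0)]² = 40(m² + 1)
m² − 9 = 0, so m = 3 or m = −3.
Through (29/3, −3) these give 3x − y = 32 and 3x + y = 26.

3x − y = 32 and 3x + y = 26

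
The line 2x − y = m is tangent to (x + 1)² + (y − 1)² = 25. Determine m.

For a tangent, require d(centre, line) = r = 5.
|2·(−1) − 1·1 − m| / √5 = 5
|m − (−3)| = 5√5.

m = −3 ± 5√5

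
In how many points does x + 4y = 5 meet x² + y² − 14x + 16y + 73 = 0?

0

Substituting the line into the circle gives 17x² − 298x + 1513 = 0.
Discriminant = (−298)² − 4·17·(1513) = −14080 < 0.
No real roots: the line does not meet the circle.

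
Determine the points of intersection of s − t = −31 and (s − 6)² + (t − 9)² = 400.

(−10, 21) and (−6, 25)

Express t = s + 31 and substitute into the circle:
2s² + 32s + 120 = 0  ⟹  s² + 16s + 60 = 0
s = −6 or s = −10, giving (−6, 25) and (−10, 21).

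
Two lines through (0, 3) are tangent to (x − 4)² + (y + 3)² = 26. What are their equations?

5x − y = −3 and x + 5y = 15

Let a tangent through (0, 3) have slope m. Its distance from (4, −3) must equal √26:
(4m − (−6))² = 26(m² + 1)
5m² − 24m − 5 = 0, so m = 5 or m = −1/5.
Through (0, 3) these give 5x − y = −3 and x + 5y = 15.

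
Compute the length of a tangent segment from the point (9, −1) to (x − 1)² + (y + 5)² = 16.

8

The centre is (1, −5) and r = 4. The square of the distance from P to the centre is 64 + 16 = 80.
The tangent meets the radius at right angles, so tangent² = |PO|² − r² = 80 − 16 = 64.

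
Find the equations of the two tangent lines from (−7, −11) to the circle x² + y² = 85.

2x − 9y = 85 and 9x + 2y = −85

Let a tangent through (−7, −11) have slope m. Its distance from (0, 0) must equal √85:
(7m − (11))² = 85(m² + 1)
18m² + 77m − 18 = 0, so m = 2/9 or m = −9/2.
Through (−7, −11) these give 2x − 9y = 85 and 9x + 2y = −85.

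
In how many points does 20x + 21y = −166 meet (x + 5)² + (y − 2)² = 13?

Substituting the line into the circle gives 841x² + 12730x + 48556 = 0.
Δ = 162052900 − 163342384 = −1289484.
No real roots: the line does not meet the circle.

0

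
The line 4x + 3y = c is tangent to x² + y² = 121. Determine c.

c = −55 or c = 55

The line touches the circle iff its distance from (0, 0) is 11:
|4·0 + 3·0 − c| / √25 = 11
|c| = 11·5, so c = 55 or c = −55.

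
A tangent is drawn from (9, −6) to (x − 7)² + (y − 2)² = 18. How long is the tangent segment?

Centre (7, 2), r² = 18. |PO|² = (2)² + (−8)² = 68.
The tangent meets the radius at right angles, so tangent² = |PO|² − r² = 68 − 18 = 50.

5√2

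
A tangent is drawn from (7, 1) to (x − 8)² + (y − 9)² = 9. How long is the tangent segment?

Centre (8, 9), r² = 9. |PO|² = (−1)² + (−8)² = 65.
Power of the point: PT² = |PO|² − r² = 56, so PT = 2√14.

2√14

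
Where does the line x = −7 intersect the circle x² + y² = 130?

The line gives x = −7. Substituting into the circle:
y² − 81 = 0
y = 9 or y = −9, giving (−7, 9) and (−7, −9).

(−7, −9) and (−7, 9)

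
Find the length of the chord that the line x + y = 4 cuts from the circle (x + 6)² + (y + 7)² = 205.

11√2

Substitute y = −x + 4:
2x² − 10x − 48 = 0  ⟹  x² − 5x − 24 = 0
x = 8 or x = −3, giving (8, −4) and (−3, 7).
Chord length = distance between (8, −4) and (−3, 7) = √242 = 11√2.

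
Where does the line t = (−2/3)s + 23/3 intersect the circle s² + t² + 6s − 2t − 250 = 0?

(−11, 15) and (13, −1)

Substitute t = (23 − 2s)/3:
13s² − 26s − 1859 = 0  ⟹  s² − 2s − 143 = 0
s = 13 or s = −11, giving (13, −1) and (−11, 15).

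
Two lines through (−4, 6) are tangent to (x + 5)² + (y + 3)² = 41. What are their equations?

Let a tangent through (−4, 6) have slope m. Its distance from (−5, −3) must equal √41:
[m·(−1) − (−9)]² = 41(m² + 1)
20m² + 9m − 20 = 0, so m = −5/4 or m = 4/5.
With m = −5/4: 5x + 4y = 4. With m = 4/5: 4x − 5y = −46.

5x + 4y = 4 and 4x − 5y = −46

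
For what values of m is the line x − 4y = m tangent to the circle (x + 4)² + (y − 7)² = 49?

The line touches the circle iff its distance from (−4, 7) is 7:
|1·(−4) − 4·7 − m| / √17 = 7
|m − (−32)| = 7√17.

m = −32 ± 7√17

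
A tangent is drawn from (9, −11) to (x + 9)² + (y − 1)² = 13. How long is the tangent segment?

√455

Centre (−9, 1), r² = 13. |PO|² = (18)² + (−12)² = 468.
Power of the point: PT² = |PO|² − r² = 455, so PT = √455.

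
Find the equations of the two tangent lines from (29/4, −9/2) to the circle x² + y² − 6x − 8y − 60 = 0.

Write the tangent as mx − y + (−9/2 − m·(29/4)) = 0 and set its distance from the centre to √85:
(−17/4m − (17/2))² = 85(m² + 1)
63m² − 68m + 12 = 0, so m = 6/7 or m = 2/9.
Through (29/4, −9/2) these give 6x − 7y = 75 and 2x − 9y = 55.

6x − 7y = 75 and 2x − 9y = 55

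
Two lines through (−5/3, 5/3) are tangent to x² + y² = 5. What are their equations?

2x − y = −5 and x − 2y = −5

A line y − (5/3) = m(x − (−5/3)) is tangent when its distance from (0, 0) is √5:
[m·(5/3) − (−5/3)]² = 5(m² + 1)
2m² − 5m + 2 = 0, so m = 2 or m = 1/2.
With m = 2: 2x − y = −5. With m = 1/2: x − 2y = −5.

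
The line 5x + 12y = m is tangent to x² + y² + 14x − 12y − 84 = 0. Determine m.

m = −132 or m = 206

The line touches the circle iff its distance from (−7, 6) is 13:
|5·(−7) + 12·6 − m| / √169 = 13
|m − (37)| = 13·13, so m = 206 or m = −132.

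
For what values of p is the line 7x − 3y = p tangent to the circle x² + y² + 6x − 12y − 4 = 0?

p = −39 ± 7√58

Tangency holds when the distance from the centre (−3, 6) to the line equals the radius 7:
|7·(−3) − 3·6 − p| / √58 = 7
|p − (−39)| = 7√58.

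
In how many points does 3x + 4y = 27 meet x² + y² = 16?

d² = (3·0 + 4·0 − (27))²/25 = 729/25; r² = 16.
Since d² > r², the line lies outside the circle.

0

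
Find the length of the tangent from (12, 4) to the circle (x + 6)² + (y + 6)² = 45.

Centre (−6, −6), r² = 45. |PO|² = (18)² + (10)² = 424.
Power of the point: PT² = |PO|² − r² = 379, so PT = √379.

√379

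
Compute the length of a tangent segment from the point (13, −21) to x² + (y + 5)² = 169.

16

The centre is (0, −5) and r = 13. The square of the distance from P to the centre is 169 + 256 = 425.
Power of the point: PT² = |PO|² − r² = 256, so PT = 16.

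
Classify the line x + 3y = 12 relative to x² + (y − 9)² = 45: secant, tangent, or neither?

d² = (1·0 + 3·9 − (12))²/10 = 45/2; r² = 45.
Since d² < r², the line cuts the circle twice.

secant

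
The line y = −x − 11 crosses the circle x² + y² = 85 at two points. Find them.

Substitute y = −x − 11:
2x² + 22x + 36 = 0  ⟹  x² + 11x + 18 = 0
x = −2 or x = −9, giving (−2, −9) and (−9, −2).

(−9, −2) and (−2, −9)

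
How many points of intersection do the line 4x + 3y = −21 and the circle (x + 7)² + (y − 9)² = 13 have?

Substituting the line into the circle gives 25x² + 510x + 2628 = 0.
Δ = 260100 − 262800 = −2700.
No real roots: the line does not meet the circle.

0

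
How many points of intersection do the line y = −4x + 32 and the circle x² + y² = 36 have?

Substituting the line into the circle gives 17x² − 256x + 988 = 0.
Δ = 65536 − 67184 = −1648.
No real roots: the line does not meet the circle.

0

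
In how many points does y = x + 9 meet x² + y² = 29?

d² = (1·0 − 1·0 − (−9))²/2 = 81/2; r² = 29.
Since d² > r², the line lies outside the circle.

0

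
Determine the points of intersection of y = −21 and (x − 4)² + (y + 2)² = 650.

From the line, y = −21. Substituting:
x² − 8x − 273 = 0
x = 21 or x = −13, giving (21, −21) and (−13, −21).

(−13, −21) and (21, −21)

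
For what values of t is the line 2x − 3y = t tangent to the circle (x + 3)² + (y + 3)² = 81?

The line touches the circle iff its distance from (−3, −3) is 9:
|2·(−3) − 3·(−3) − t| / √13 = 9
|t − (3)| = 9√13.

t = 3 ± 9√13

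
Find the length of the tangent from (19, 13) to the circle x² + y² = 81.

√449

The centre is (0, 0) and r = 9. The square of the distance from P to the centre is 361 + 169 = 530.
The tangent meets the radius at right angles, so tangent² = |PO|² − r² = 530 − 81 = 449.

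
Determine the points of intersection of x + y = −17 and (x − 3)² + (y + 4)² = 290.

(−14, −3) and (4, −21)

Substitute y = −x − 17:
2x² + 20x − 112 = 0  ⟹  x² + 10x − 56 = 0
x = 4 or x = −14, giving (4, −21) and (−14, −3).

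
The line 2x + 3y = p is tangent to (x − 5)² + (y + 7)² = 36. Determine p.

Tangency holds when the distance from the centre (5, −7) to the line equals the radius 6:
|2·5 + 3·(−7) − p| / √13 = 6
|p − (−11)| = 6√13.

p = −11 ± 6√13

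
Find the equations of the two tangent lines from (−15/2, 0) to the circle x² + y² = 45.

Let a tangent through (−15/2, 0) have slope m. Its distance from (0, 0) must equal 3√5:
[m·(15/2) − (0)]² = 45(m² + 1)
m² − 4 = 0, so m = 2 or m = −2.
With m = 2: 2x − y = −15. With m = −2: 2x + y = −15.

2x − y = −15 and 2x + y = −15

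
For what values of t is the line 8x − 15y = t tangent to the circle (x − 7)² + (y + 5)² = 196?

t = −107 or t = 369

Tangency holds when the distance from the centre (7, −5) to the line equals the radius 14:
|8·7 − 15·(−5) − t| / √289 = 14
|t − (131)| = 14·17, so t = 369 or t = −107.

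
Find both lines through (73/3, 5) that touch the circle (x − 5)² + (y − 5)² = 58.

3x − 7y = 38 and 3x + 7y = 108

Write the tangent as mx − y + (5 − m·(73/3)) = 0 and set its distance from the centre to √58:
(−58/3m − (0))² = 58(m² + 1)
49m² − 9 = 0, so m = 3/7 or m = −3/7.
Through (73/3, 5) these give 3x − 7y = 38 and 3x + 7y = 108.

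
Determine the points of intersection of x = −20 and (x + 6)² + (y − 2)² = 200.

The line gives x = −20. Substituting into the circle:
y² − 4y = 0
y = 4 or y = 0, giving (−20, 4) and (−20, 0).

(−20, 0) and (−20, 4)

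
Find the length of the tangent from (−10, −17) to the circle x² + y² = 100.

With centre O = (0, 0), |OP|² = 389 and r² = 100.
Power of the point: PT² = |PO|² − r² = 289, so PT = 17.

17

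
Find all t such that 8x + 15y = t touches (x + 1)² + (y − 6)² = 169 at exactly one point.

t = −139 or t = 303

The line touches the circle iff its distance from (−1, 6) is 13:
|8·(−1) + 15·6 − t| / √289 = 13
|t − (82)| = 13·17, so t = 303 or t = −139.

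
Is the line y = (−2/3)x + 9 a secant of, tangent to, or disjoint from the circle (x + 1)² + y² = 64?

Substituting the line into the circle gives 13x² − 90x + 162 = 0.
Discriminant = (−90)² − 4·13·(162) = −324 < 0.
No real roots: the line does not meet the circle.

disjoint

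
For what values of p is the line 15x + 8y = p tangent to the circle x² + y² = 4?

Tangency holds when the distance from the centre (0, 0) to the line equals the radius 2:
|15·0 + 8·0 − p| / √289 = 2
|p| = 2·17, so p = 34 or p = −34.

p = −34 or p = 34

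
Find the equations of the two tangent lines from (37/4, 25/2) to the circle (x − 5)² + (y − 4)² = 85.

2x + 9y = 131 and 6x + 7y = 143

A line y − (25/2) = m(x − (37/4)) is tangent when its distance from (5, 4) is √85:
[m·(−17/4) − (−17/2)]² = 85(m² + 1)
63m² + 68m + 12 = 0, so m = −2/9 or m = −6/7.
With m = −2/9: 2x + 9y = 131. With m = −6/7: 6x + 7y = 143.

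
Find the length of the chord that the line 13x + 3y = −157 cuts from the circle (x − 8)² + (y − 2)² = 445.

√178

Express y = (−157 − 13x)/3 and substitute into the circle:
178x² + 4094x + 23140 = 0  ⟹  x² + 23x + 130 = 0
x = −10 or x = −13, giving (−10, −9) and (−13, 4).
Chord length = distance between (−10, −9) and (−13, 4) = √178 = √178.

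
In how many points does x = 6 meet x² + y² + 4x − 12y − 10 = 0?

Substituting the line into the circle gives y² − 12y + 50 = 0.
Discriminant = (−12)² − 4·1·(50) = −56 < 0.
No real roots: the line does not meet the circle.

0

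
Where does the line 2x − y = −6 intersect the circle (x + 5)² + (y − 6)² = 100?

Substitute y = 2x + 6:
5x² + 10x − 75 = 0  ⟹  x² + 2x − 15 = 0
x = 3 or x = −5, giving (3, 12) and (−5, −4).

(−5, −4) and (3, 12)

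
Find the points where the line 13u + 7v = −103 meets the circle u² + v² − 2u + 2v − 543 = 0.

Substitute v = (−103 − 13u)/7:
218u² + 2398u − 17440 = 0  ⟹  u² + 11u − 80 = 0
u = 5 or u = −16, giving (5, −24) and (−16, 15).

(−16, 15) and (5, −24)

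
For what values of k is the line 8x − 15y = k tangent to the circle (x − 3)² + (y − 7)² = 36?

k = −183 or k = 21

For a tangent, require d(centre, line) = r = 6.
|8·3 − 15·7 − k| / √289 = 6
|k − (−81)| = 6·17, so k = 21 or k = −183.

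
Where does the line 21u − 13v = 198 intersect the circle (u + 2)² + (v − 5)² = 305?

From the line, v = (−198 + 21u)/13. Substituting:
610u² − 10370u + 18300 = 0  ⟹  u² − 17u + 30 = 0
u = 15 or u = 2, giving (15, 9) and (2, −12).

(2, −12) and (15, 9)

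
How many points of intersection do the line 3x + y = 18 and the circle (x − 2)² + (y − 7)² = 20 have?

Centre (2, 7), r² = 20. Distance² from centre to line = (−5)²/10 = 5/2.
Since d² < r², the line cuts the circle twice.

2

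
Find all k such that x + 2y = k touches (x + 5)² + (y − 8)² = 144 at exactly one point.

k = 11 ± 12√5

Tangency holds when the distance from the centre (−5, 8) to the line equals the radius 12:
|1·(−5) + 2·8 − k| / √5 = 12
|k − (11)| = 12√5.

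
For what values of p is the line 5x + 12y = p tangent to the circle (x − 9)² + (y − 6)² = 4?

The line touches the circle iff its distance from (9, 6) is 2:
|5·9 + 12·6 − p| / √169 = 2
|p − (117)| = 2·13, so p = 143 or p = 91.

p = 91 or p = 143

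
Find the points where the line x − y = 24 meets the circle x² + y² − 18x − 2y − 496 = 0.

(2, −22) and (32, 8)

Substitute y = x − 24:
2x² − 68x + 128 = 0  ⟹  x² − 34x + 64 = 0
x = 32 or x = 2, giving (32, 8) and (2, −22).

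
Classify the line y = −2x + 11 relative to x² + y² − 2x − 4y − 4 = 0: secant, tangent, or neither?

Substituting the line into the circle gives 5x² − 38x + 73 = 0.
Δ = 1444 − 1460 = −16.
No real roots: the line does not meet the circle.

neither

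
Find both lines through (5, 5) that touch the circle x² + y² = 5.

2x − y = 5 and x − 2y = −5

A line y − (5) = m(x − (5)) is tangent when its distance from (0, 0) is √5:
(−5m − (−5))² = 5(m² + 1)
2m² − 5m + 2 = 0, so m = 2 or m = 1/2.
With m = 2: 2x − y = 5. With m = 1/2: x − 2y = −5.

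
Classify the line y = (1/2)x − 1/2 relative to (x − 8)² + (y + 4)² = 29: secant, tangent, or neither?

Substituting the line into the circle gives 5x² − 50x + 189 = 0.
Discriminant = (−50)² − 4·5·(189) = −1280 < 0.
No real roots: the line does not meet the circle.

neither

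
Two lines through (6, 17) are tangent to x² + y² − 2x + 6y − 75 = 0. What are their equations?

7x − 6y = −60 and 9x + 2y = 88

A line y − (17) = m(x − (6)) is tangent when its distance from (1, −3) is √85:
[m·(−5) − (−20)]² = 85(m² + 1)
12m² + 40m − 63 = 0, so m = 7/6 or m = −9/2.
With m = 7/6: 7x − 6y = −60. With m = −9/2: 9x + 2y = 88.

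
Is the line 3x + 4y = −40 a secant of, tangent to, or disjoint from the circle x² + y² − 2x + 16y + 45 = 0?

secant

Substituting the line into the circle gives 25x² + 16x − 240 = 0.
Δ = 256 − (−24000) = 24256.
Two real roots: the line is a secant.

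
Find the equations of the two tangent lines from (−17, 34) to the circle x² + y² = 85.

Write the tangent as mx − y + (34 − m·(−17)) = 0 and set its distance from the centre to √85:
[m·(17) − (−34)]² = 85(m² + 1)
12m² + 68m + 63 = 0, so m = −7/6 or m = −9/2.
Through (−17, 34) these give 7x + 6y = 85 and 9x + 2y = −85.

7x + 6y = 85 and 9x + 2y = −85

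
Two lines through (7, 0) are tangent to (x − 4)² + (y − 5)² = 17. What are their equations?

4x − y = 28 and x + 4y = 7

Let a tangent through (7, 0) have slope m. Its distance from (4, 5) must equal √17:
(−3m − (5))² = 17(m² + 1)
4m² − 15m − 4 = 0, so m = 4 or m = −1/4.
Through (7, 0) these give 4x − y = 28 and x + 4y = 7.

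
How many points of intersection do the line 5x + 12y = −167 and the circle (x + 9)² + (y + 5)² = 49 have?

2

Substituting the line into the circle gives 169x² + 3662x + 16057 = 0.
Discriminant = (3662)² − 4·169·(16057) = 2555712 > 0.
Two real roots: the line is a secant.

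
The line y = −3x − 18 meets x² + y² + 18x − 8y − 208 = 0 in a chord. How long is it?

Substitute y = −3x − 18:
10x² + 150x + 260 = 0  ⟹  x² + 15x + 26 = 0
x = −2 or x = −13, giving (−2, −12) and (−13, 21).
Chord length = distance between (−2, −12) and (−13, 21) = √1210 = 11√10.

11√10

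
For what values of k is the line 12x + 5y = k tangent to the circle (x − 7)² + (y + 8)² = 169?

Tangency holds when the distance from the centre (7, −8) to the line equals the radius 13:
|12·7 + 5·(−8) − k| / √169 = 13
|k − (44)| = 13·13, so k = 213 or k = −125.

k = −125 or k = 213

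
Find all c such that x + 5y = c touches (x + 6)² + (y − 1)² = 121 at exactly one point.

Tangency holds when the distance from the centre (−6, 1) to the line equals the radius 11:
|1·(−6) + 5·1 − c| / √26 = 11
|c − (−1)| = 11√26.

c = −1 ± 11√26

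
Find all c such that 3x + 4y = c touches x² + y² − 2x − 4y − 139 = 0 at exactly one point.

c = −49 or c = 71

The line touches the circle iff its distance from (1, 2) is 12:
|3·1 + 4·2 − c| / √25 = 12
|c − (11)| = 12·5, so c = 71 or c = −49.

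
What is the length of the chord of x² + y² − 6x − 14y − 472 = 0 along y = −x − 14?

Express y = −x − 14 and substitute into the circle:
2x² + 36x − 80 = 0  ⟹  x² + 18x − 40 = 0
x = 2 or x = −20, giving (2, −16) and (−20, 6).
|(2, −16) − (−20, 6)| = √((22)² + (−22)²) = 22√2.

22√2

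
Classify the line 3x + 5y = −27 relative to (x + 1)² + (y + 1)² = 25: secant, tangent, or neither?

secant

Substituting the line into the circle gives 34x² + 182x − 116 = 0.
Discriminant = (182)² − 4·34·(−116) = 48900 > 0.
Two real roots: the line is a secant.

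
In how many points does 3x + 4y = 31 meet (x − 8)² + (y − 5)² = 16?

Substituting the line into the circle gives 25x² − 322x + 889 = 0.
Discriminant = (−322)² − 4·25·(889) = 14784 > 0.
Two real roots: the line is a secant.

2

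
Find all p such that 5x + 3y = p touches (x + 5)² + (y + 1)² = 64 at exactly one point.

p = −28 ± 8√34

Tangency holds when the distance from the centre (−5, −1) to the line equals the radius 8:
|5·(−5) + 3·(−1) − p| / √34 = 8
|p − (−28)| = 8√34.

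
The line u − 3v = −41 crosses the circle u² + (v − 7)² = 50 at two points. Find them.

Substitute v = (41 + u)/3:
10u² + 40u − 50 = 0  ⟹  u² + 4u − 5 = 0
u = 1 or u = −5, giving (1, 14) and (−5, 12).

(−5, 12) and (1, 14)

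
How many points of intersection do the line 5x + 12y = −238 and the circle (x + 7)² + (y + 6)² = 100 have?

0

Substituting the line into the circle gives 169x² + 3676x + 20212 = 0.
Δ = 13512976 − 13663312 = −150336.
No real roots: the line does not meet the circle.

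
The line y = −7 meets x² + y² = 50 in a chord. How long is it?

2

The distance from (0, 0) to the line is 7, and r² = 50.
Chord = 2√(r² − d²) = 2·√(1) = 2.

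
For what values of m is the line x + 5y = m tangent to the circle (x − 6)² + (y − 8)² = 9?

Tangency holds when the distance from the centre (6, 8) to the line equals the radius 3:
|1·6 + 5·8 − m| / √26 = 3
|m − (46)| = 3√26.

m = 46 ± 3√26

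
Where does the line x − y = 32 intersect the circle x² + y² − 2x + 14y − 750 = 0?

Express y = x − 32 and substitute into the circle:
2x² − 52x − 174 = 0  ⟹  x² − 26x − 87 = 0
x = 29 or x = −3, giving (29, −3) and (−3, −35).

(−3, −35) and (29, −3)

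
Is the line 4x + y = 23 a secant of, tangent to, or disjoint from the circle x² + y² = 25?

Substituting the line into the circle gives 17x² − 184x + 504 = 0.
Discriminant = (−184)² − 4·17·(504) = −416 < 0.
No real roots: the line does not meet the circle.

disjoint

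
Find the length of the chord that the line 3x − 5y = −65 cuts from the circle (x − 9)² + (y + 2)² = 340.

Substitute y = (65 + 3x)/5:
34x² − 850 = 0  ⟹  x² − 25 = 0
x = 5 or x = −5, giving (5, 16) and (−5, 10).
|(5, 16) − (−5, 10)| = √((10)² + (6)²) = 2√34.

2√34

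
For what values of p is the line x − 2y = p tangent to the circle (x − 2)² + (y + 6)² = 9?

p = 14 ± 3√5

Tangency holds when the distance from the centre (2, −6) to the line equals the radius 3:
|1·2 − 2·(−6) − p| / √5 = 3
|p − (14)| = 3√5.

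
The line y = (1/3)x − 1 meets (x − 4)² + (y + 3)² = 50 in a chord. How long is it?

The distance from (4, −3) to the line is 10/√10, and r² = 50.
Half the chord is √(r² − d²) = √(40), so the full chord is 4√10.

4√10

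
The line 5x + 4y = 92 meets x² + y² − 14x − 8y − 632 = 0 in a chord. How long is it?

8√41

The distance from (7, 4) to the line is 41/√41, and r² = 697.
Chord = 2√(r² − d²) = 2·√(656) = 8√41.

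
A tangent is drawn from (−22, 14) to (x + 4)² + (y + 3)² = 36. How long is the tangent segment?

√577

The centre is (−4, −3) and r = 6. The square of the distance from P to the centre is 324 + 289 = 613.
The tangent meets the radius at right angles, so tangent² = |PO|² − r² = 613 − 36 = 577.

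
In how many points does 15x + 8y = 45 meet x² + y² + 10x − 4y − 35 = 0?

d² = (15·(−5) + 8·2 − (45))²/289 = 10816/289; r² = 64.
Since d² < r², the line cuts the circle twice.

2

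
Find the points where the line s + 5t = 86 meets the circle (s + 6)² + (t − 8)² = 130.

From the line, t = (86 − s)/5. Substituting:
26s² + 208s − 234 = 0  ⟹  s² + 8s − 9 = 0
s = 1 or s = −9, giving (1, 17) and (−9, 19).

(−9, 19) and (1, 17)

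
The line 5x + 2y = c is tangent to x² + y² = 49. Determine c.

Tangency holds when the distance from the centre (0, 0) to the line equals the radius 7:
|5·0 + 2·0 − c| / √29 = 7
|c| = 7√29.

c = ±7√29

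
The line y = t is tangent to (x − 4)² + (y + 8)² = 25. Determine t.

t = −13 or t = −3

For a tangent, require d(centre, line) = r = 5.
|0·4 + 1·(−8) − t| / √1 = 5
|t − (−8)| = 5, so t = −3 or t = −13.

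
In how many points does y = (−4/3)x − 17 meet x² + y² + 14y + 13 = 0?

1

Substituting the line into the circle gives 25x² + 240x + 576 = 0.
Δ = 57600 − 57600 = 0.
A repeated root: the line is tangent.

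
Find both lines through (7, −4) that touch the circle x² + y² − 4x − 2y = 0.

2x + y = 10 and x + 2y = −1

A line y − (−4) = m(x − (7)) is tangent when its distance from (2, 1) is √5:
[m·(−5) − (5)]² = 5(m² + 1)
2m² + 5m + 2 = 0, so m = −2 or m = −1/2.
With m = −2: 2x + y = 10. With m = −1/2: x + 2y = −1.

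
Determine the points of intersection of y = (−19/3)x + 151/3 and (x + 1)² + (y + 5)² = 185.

(7, 6) and (10, −13)

Express y = (151 − 19x)/3 and substitute into the circle:
370x² − 6290x + 25900 = 0  ⟹  x² − 17x + 70 = 0
x = 10 or x = 7, giving (10, −13) and (7, 6).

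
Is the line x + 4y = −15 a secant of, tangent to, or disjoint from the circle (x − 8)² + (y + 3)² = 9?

Centre (8, −3), r² = 9. Distance² from centre to line = (11)²/17 = 121/17.
Since d² < r², the line cuts the circle twice.

secant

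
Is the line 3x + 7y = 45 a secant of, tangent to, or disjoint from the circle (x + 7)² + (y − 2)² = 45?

Centre (−7, 2), r² = 45. Distance² from centre to line = (−52)²/58 = 1352/29.
Since d² > r², the line lies outside the circle.

disjoint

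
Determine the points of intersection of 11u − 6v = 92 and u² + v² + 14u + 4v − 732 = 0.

Express v = (−92 + 11u)/6 and substitute into the circle:
157u² − 1256u − 20096 = 0  ⟹  u² − 8u − 128 = 0
u = 16 or u = −8, giving (16, 14) and (−8, −30).

(−8, −30) and (16, 14)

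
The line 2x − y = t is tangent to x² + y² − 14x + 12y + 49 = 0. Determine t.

t = 20 ± 6√5

Tangency holds when the distance from the centre (7, −6) to the line equals the radius 6:
|2·7 − 1·(−6) − t| / √5 = 6
|t − (20)| = 6√5.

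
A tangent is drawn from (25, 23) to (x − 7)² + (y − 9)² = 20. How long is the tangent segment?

The centre is (7, 9) and r = 2√5. The square of the distance from P to the centre is 324 + 196 = 520.
The tangent meets the radius at right angles, so tangent² = |PO|² − r² = 520 − 20 = 500.

10√5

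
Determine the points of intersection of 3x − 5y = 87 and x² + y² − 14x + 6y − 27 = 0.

(9, −12) and (14, −9)

Substitute y = (−87 + 3x)/5:
34x² − 782x + 4284 = 0  ⟹  x² − 23x + 126 = 0
x = 14 or x = 9, giving (14, −9) and (9, −12).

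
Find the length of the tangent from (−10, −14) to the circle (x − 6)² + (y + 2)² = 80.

The centre is (6, −2) and r = 4√5. The square of the distance from P to the centre is 256 + 144 = 400.
Power of the point: PT² = |PO|² − r² = 320, so PT = 8√5.

8√5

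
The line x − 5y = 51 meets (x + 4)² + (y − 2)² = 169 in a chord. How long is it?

√26

Express y = (−51 + x)/5 and substitute into the circle:
26x² + 78x − 104 = 0  ⟹  x² + 3x − 4 = 0
x = 1 or x = −4, giving (1, −10) and (−4, −11).
|(1, −10) − (−4, −11)| = √((5)² + (1)²) = √26.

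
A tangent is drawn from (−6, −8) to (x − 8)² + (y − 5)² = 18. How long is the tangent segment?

√347

The centre is (8, 5) and r = 3√2. The square of the distance from P to the centre is 196 + 169 = 365.
By the tangent–radius right angle, tangent length = √(|PO|² − r²) = √347.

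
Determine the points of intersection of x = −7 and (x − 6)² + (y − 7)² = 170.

(−7, 6) and (−7, 8)

The line gives x = −7. Substituting into the circle:
y² − 14y + 48 = 0
y = 8 or y = 6, giving (−7, 8) and (−7, 6).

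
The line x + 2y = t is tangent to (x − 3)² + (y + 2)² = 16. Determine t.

The line touches the circle iff its distance from (3, −2) is 4:
|1·3 + 2·(−2) − t| / √5 = 4
|t − (−1)| = 4√5.

t = −1 ± 4√5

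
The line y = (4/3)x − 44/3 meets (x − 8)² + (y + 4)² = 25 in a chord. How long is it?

10

Centre (8, −4), r² = 25. Perpendicular distance d from centre to line = |0| / √25 = 0/√25.
Chord = 2√(r² − d²) = 2·√(25) = 10.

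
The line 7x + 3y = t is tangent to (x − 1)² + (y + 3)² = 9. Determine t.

t = −2 ± 3√58

For a tangent, require d(centre, line) = r = 3.
|7·1 + 3·(−3) − t| / √58 = 3
|t − (−2)| = 3√58.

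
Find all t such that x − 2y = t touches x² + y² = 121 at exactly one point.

The line touches the circle iff its distance from (0, 0) is 11:
|1·0 − 2·0 − t| / √5 = 11
|t| = 11√5.

t = ±11√5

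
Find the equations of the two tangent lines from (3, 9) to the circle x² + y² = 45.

Write the tangent as mx − y + (9 − m·(3)) = 0 and set its distance from the centre to 3√5:
(−3m − (−9))² = 45(m² + 1)
2m² + 3m − 2 = 0, so m = 1/2 or m = −2.
Through (3, 9) these give x − 2y = −15 and 2x + y = 15.

x − 2y = −15 and 2x + y = 15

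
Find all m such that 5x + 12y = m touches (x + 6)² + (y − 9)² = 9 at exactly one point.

The line touches the circle iff its distance from (−6, 9) is 3:
|5·(−6) + 12·9 − m| / √169 = 3
|m − (78)| = 3·13, so m = 117 or m = 39.

m = 39 or m = 117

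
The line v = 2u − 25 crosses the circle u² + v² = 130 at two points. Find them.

(9, −7) and (11, −3)

From the line, v = 2u − 25. Substituting:
5u² − 100u + 495 = 0  ⟹  u² − 20u + 99 = 0
u = 11 or u = 9, giving (11, −3) and (9, −7).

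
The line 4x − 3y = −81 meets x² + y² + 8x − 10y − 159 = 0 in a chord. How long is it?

20

Centre (−4, 5), r² = 200. Perpendicular distance d from centre to line = |50| / √25 = 50/√25.
Chord = 2√(r² − d²) = 2·√(100) = 20.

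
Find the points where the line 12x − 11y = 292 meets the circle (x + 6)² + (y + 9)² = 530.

From the line, y = (−292 + 12x)/11. Substituting:
265x² − 3180x − 22525 = 0  ⟹  x² − 12x − 85 = 0
x = 17 or x = −5, giving (17, −8) and (−5, −32).

(−5, −32) and (17, −8)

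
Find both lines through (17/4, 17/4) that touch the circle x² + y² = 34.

5x + 3y = 34 and 3x + 5y = 34

Let a tangent through (17/4, 17/4) have slope m. Its distance from (0, 0) must equal √34:
[m·(−17/4) − (−17/4)]² = 34(m² + 1)
15m² + 34m + 15 = 0, so m = −5/3 or m = −3/5.
Through (17/4, 17/4) these give 5x + 3y = 34 and 3x + 5y = 34.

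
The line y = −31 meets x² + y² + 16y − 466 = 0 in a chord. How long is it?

The distance from (0, −8) to the line is 23, and r² = 530.
Chord = 2√(r² − d²) = 2·√(1) = 2.

2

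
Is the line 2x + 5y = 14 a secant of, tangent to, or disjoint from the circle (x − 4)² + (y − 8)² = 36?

disjoint

Centre (4, 8), r² = 36. Distance² from centre to line = (34)²/29 = 1156/29.
Since d² > r², the line lies outside the circle.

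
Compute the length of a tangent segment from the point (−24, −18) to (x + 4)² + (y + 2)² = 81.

The centre is (−4, −2) and r = 9. The square of the distance from P to the centre is 400 + 256 = 656.
By the tangent–radius right angle, tangent length = √(|PO|² − r²) = √575 = 5√23.

5√23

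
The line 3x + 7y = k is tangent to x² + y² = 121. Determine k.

The line touches the circle iff its distance from (0, 0) is 11:
|3·0 + 7·0 − k| / √58 = 11
|k| = 11√58.

k = ±11√58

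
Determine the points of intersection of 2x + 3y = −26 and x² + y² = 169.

From the line, y = (−26 − 2x)/3. Substituting:
13x² + 104x − 845 = 0  ⟹  x² + 8x − 65 = 0
x = 5 or x = −13, giving (5, −12) and (−13, 0).

(−13, 0) and (5, −12)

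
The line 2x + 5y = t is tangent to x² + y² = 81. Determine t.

t = ±9√29

For a tangent, require d(centre, line) = r = 9.
|2·0 + 5·0 − t| / √29 = 9
|t| = 9√29.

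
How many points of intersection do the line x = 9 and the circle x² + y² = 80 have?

Substituting the line into the circle gives y² + 1 = 0.
Discriminant = (0)² − 4·1·(1) = −4 < 0.
No real roots: the line does not meet the circle.

0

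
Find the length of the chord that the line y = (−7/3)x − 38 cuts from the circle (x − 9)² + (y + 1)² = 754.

The distance from (9, −1) to the line is 174/√58, and r² = 754.
Chord = 2√(r² − d²) = 2·√(232) = 4√58.

4√58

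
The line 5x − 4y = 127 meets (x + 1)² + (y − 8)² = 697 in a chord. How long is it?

2√41

From the line, y = (−127 + 5x)/4. Substituting:
41x² − 1558x + 14145 = 0  ⟹  x² − 38x + 345 = 0
x = 23 or x = 15, giving (23, −3) and (15, −13).
|(23, −3) − (15, −13)| = √((8)² + (10)²) = 2√41.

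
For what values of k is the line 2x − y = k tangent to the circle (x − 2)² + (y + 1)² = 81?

The line touches the circle iff its distance from (2, −1) is 9:
|2·2 − 1·(−1) − k| / √5 = 9
|k − (5)| = 9√5.

k = 5 ± 9√5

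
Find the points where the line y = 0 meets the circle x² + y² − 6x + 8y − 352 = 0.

(−16, 0) and (22, 0)

Substitute y = 0:
x² − 6x − 352 = 0
x = 22 or x = −16, giving (22, 0) and (−16, 0).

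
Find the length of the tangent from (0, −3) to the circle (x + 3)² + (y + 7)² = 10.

√15

Centre (−3, −7), r² = 10. |PO|² = (3)² + (4)² = 25.
By the tangent–radius right angle, tangent length = √(|PO|² − r²) = √15.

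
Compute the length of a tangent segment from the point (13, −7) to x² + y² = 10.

The centre is (0, 0) and r = √10. The square of the distance from P to the centre is 169 + 49 = 218.
By the tangent–radius right angle, tangent length = √(|PO|² − r²) = √208 = 4√13.

4√13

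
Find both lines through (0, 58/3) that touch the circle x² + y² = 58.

Write the tangent as mx − y + (58/3 − m·(0)) = 0 and set its distance from the centre to √58:
[m·(0) − (−58/3)]² = 58(m² + 1)
9m² − 49 = 0, so m = 7/3 or m = −7/3.
With m = 7/3: 7x − 3y = −58. With m = −7/3: 7x + 3y = 58.

7x − 3y = −58 and 7x + 3y = 58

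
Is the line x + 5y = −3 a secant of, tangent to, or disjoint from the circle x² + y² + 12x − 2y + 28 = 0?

secant

d² = (1·(−6) + 5·1 − (−3))²/26 = 2/13; r² = 9.
Since d² < r², the line cuts the circle twice.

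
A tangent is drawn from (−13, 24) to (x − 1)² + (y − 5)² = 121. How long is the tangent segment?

2√109

With centre O = (1, 5), |OP|² = 557 and r² = 121.
Power of the point: PT² = |PO|² − r² = 436, so PT = 2√109.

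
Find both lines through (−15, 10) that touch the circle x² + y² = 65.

7x + 4y = −65 and x + 8y = 65

Write the tangent as mx − y + (10 − m·(−15)) = 0 and set its distance from the centre to √65:
(15m − (−10))² = 65(m² + 1)
32m² + 60m + 7 = 0, so m = −7/4 or m = −1/8.
With m = −7/4: 7x + 4y = −65. With m = −1/8: x + 8y = 65.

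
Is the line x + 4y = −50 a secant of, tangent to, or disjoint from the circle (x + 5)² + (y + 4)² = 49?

Substituting the line into the circle gives 17x² + 228x + 772 = 0.
Discriminant = (228)² − 4·17·(772) = −512 < 0.
No real roots: the line does not meet the circle.

disjoint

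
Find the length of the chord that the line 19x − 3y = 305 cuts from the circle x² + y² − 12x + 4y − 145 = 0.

√370

The distance from (6, −2) to the line is 185/√370, and r² = 185.
Half the chord is √(r² − d²) = √(185/2), so the full chord is √370.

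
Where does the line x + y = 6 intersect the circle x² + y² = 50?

Substitute y = −x + 6:
2x² − 12x − 14 = 0  ⟹  x² − 6x − 7 = 0
x = 7 or x = −1, giving (7, −1) and (−1, 7).

(−1, 7) and (7, −1)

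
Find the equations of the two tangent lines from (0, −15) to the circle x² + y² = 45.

2x − y = 15 and 2x + y = −15

Let a tangent through (0, −15) have slope m. Its distance from (0, 0) must equal 3√5:
(0m − (15))² = 45(m² + 1)
m² − 4 = 0, so m = 2 or m = −2.
With m = 2: 2x − y = 15. With m = −2: 2x + y = −15.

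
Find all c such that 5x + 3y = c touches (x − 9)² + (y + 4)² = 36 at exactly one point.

c = 33 ± 6√34

Tangency holds when the distance from the centre (9, −4) to the line equals the radius 6:
|5·9 + 3·(−4) − c| / √34 = 6
|c − (33)| = 6√34.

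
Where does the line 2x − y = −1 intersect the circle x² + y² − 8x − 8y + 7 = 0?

From the line, y = 2x + 1. Substituting:
5x² − 20x = 0  ⟹  x² − 4x = 0
x = 4 or x = 0, giving (4, 9) and (0, 1).

(0, 1) and (4, 9)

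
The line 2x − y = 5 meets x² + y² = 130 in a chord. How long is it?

From the line, y = 2x − 5. Substituting:
5x² − 20x − 105 = 0  ⟹  x² − 4x − 21 = 0
x = 7 or x = −3, giving (7, 9) and (−3, −11).
Chord length = distance between (7, 9) and (−3, −11) = √500 = 10√5.

10√5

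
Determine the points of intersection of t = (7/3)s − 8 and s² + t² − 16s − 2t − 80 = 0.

(0, −8) and (9, 13)

From the line, t = (−24 + 7s)/3. Substituting:
58s² − 522s = 0  ⟹  s² − 9s = 0
s = 9 or s = 0, giving (9, 13) and (0, −8).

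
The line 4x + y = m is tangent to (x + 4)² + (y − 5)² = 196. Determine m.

Tangency holds when the distance from the centre (−4, 5) to the line equals the radius 14:
|4·(−4) + 1·5 − m| / √17 = 14
|m − (−11)| = 14√17.

m = −11 ± 14√17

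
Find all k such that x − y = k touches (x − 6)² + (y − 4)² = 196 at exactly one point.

k = 2 ± 14√2

Tangency holds when the distance from the centre (6, 4) to the line equals the radius 14:
|1·6 − 1·4 − k| / √2 = 14
|k − (2)| = 14√2.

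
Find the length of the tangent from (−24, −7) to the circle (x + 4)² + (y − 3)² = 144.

With centre O = (−4, 3), |OP|² = 500 and r² = 144.
Power of the point: PT² = |PO|² − r² = 356, so PT = 2√89.

2√89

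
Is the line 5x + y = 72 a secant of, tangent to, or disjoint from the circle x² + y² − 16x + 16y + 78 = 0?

disjoint

d² = (5·8 + 1·(−8) − (72))²/26 = 800/13; r² = 50.
Since d² > r², the line lies outside the circle.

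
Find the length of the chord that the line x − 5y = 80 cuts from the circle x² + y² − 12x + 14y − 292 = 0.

7√26

From the line, y = (−80 + x)/5. Substituting:
26x² − 390x − 6500 = 0  ⟹  x² − 15x − 250 = 0
x = 25 or x = −10, giving (25, −11) and (−10, −18).
|(25, −11) − (−10, −18)| = √((35)² + (7)²) = 7√26.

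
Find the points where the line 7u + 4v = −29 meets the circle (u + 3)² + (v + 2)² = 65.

(−7, 5) and (1, −9)

Express v = (−29 − 7u)/4 and substitute into the circle:
65u² + 390u − 455 = 0  ⟹  u² + 6u − 7 = 0
u = 1 or u = −7, giving (1, −9) and (−7, 5).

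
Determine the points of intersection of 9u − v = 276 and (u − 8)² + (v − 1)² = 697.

From the line, v = 9u − 276. Substituting:
82u² − 5002u + 76096 = 0  ⟹  u² − 61u + 928 = 0
u = 32 or u = 29, giving (32, 12) and (29, −15).

(29, −15) and (32, 12)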